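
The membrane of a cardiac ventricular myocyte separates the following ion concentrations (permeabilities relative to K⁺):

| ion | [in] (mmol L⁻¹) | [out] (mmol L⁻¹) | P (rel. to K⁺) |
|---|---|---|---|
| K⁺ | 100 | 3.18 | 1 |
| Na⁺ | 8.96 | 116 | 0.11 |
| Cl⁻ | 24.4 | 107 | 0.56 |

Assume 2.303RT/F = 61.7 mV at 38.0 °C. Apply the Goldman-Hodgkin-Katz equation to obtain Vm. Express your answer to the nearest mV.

Vm = 61.7 · log₁₀[(Σ P·[cation]ₒ + Σ P·[anion]ᵢ) / (Σ P·[cation]ᵢ + Σ P·[anion]ₒ)]
Numerator = 1×3.18 + 0.11×116 + 0.56×24.4 = 29.6
Denominator = 1×100 + 0.11×8.96 + 0.56×107 = 160.9
Vm = 61.7 · log₁₀(0.18398) = 61.7 × (-0.7352) = -45.36 mV

-45 mV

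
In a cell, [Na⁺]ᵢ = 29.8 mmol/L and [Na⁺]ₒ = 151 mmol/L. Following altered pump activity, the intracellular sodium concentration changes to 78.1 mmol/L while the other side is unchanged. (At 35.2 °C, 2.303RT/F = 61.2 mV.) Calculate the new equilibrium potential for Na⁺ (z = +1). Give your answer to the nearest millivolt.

18 mV

After the shift: [Na⁺]_out = 151, [Na⁺]_in = 78.1 mmol/L.
E_new = (61.2/1)·log₁₀(151/78.1) = 61.20 · (0.2863) = 17.52 mV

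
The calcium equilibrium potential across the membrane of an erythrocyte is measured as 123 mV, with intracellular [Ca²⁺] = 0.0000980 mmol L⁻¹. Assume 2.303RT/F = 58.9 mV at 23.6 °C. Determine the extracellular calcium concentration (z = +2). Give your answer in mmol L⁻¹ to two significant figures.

Nernst: E = (58.9/2) · log₁₀([out]/[in]), so log₁₀([out]/[in]) = 123.0 × 2 / 58.9 = 4.1766.
[out]/[in] = 10^(4.1766) = 1.502e+04.
[out] = 1.502e+04 × 0.0000980 = 1.472 mmol L⁻¹.

1.5 mmol L⁻¹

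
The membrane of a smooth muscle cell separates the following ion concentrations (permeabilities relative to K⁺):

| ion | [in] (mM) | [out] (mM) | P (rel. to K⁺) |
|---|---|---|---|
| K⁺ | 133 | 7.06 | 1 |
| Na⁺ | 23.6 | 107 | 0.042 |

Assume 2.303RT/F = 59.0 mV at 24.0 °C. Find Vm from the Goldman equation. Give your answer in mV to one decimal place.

-62.8 mV

Vm = 59.0 · log₁₀[(Σ P·[cation]ₒ + Σ P·[anion]ᵢ) / (Σ P·[cation]ᵢ + Σ P·[anion]ₒ)]
Numerator = 1×7.06 + 0.042×107 = 11.55
Denominator = 1×133 + 0.042×23.6 = 134
Vm = 59.0 · log₁₀(0.08623) = 59.0 × (-1.0643) = -62.80 mV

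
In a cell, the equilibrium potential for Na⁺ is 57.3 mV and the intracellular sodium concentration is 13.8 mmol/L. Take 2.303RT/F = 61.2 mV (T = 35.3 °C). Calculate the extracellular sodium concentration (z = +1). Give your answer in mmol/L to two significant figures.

120 mmol/L

Nernst: E = (61.2/1) · log₁₀([out]/[in]), so log₁₀([out]/[in]) = 57.3 × 1 / 61.2 = 0.9363.
[out]/[in] = 10^(0.9363) = 8.635.
[out] = 8.635 × 13.8 = 119.2 mmol/L.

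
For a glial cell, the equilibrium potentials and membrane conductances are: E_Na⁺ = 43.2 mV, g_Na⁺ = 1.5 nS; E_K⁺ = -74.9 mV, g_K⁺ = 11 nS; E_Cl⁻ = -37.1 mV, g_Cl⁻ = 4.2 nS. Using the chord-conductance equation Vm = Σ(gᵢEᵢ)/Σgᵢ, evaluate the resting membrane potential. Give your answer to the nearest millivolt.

Σ gᵢEᵢ = 1.5·(43.2) + 11·(-74.9) + 4.2·(-37.1) = -914.92
Σ gᵢ = 1.5 + 11 + 4.2 = 16.7
Vm = -914.92 / 16.7 = -54.79 mV

-55 mV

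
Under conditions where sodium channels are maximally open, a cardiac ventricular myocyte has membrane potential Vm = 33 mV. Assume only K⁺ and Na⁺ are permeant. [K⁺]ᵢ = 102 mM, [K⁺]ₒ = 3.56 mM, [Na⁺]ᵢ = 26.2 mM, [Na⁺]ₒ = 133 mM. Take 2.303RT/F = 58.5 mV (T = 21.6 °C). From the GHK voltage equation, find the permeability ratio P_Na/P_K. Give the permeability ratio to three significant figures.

Let α = P_Na/P_K. GHK: Vm = 58.5·log₁₀[(Kₒ + α·Naₒ)/(Kᵢ + α·Naᵢ)].
10^(Vm/58.5) = 10^(33.0/58.5) = 3.6652
So 3.6652·(Kᵢ + α·Naᵢ) = Kₒ + α·Naₒ → α = (3.6652·102.0 − 3.56) / (133.0 − 3.6652·26.2)
α = (373.9 − 3.56) / (133.0 − 96.03) = 370.3/36.97 = 10.02

10.0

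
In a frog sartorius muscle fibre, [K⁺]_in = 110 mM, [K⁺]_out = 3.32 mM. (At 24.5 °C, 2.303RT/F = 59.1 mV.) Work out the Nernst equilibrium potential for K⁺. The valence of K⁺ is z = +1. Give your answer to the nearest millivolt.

-90 mV

E = (59.1/z) · log₁₀([K⁺]_out/[K⁺]_in) with z = +1.
= (59.1/1) · log₁₀(3.32/110) = 59.10 · log₁₀(0.03018)
= 59.10 · (-1.5203) = -89.85 mV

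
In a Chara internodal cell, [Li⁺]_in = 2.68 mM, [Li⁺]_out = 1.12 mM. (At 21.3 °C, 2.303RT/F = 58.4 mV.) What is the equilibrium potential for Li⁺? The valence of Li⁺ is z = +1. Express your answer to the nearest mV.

E = (58.4/z) · log₁₀([Li⁺]_out/[Li⁺]_in) with z = +1.
= (58.4/1) · log₁₀(1.12/2.68) = 58.40 · log₁₀(0.4179)
= 58.40 · (-0.3789) = -22.13 mV

-22 mV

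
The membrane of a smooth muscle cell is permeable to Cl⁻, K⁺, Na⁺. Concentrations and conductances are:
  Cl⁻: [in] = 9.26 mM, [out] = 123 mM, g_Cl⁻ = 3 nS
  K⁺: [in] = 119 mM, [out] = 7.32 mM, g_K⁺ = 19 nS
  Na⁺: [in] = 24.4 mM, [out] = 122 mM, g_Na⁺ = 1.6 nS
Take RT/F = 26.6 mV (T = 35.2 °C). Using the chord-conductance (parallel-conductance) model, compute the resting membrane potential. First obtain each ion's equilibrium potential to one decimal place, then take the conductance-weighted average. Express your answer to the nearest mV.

-66 mV

E_Cl⁻ = (26.6/-1)·ln(123/9.26) = -68.8 mV
E_K⁺ = (26.6/1)·ln(7.32/119) = -74.2 mV
E_Na⁺ = (26.6/1)·ln(122/24.4) = 42.8 mV
Vm = (Σ gᵢEᵢ)/(Σ gᵢ) = (3·-68.8 + 19·-74.2 + 1.6·42.8) / (3 + 19 + 1.6)
= -1547.72 / 23.6 = -65.58 mV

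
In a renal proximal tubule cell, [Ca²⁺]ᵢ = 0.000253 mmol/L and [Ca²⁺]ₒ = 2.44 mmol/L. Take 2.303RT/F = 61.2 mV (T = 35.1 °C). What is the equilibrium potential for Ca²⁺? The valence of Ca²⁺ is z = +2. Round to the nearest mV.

E = (61.2/z) · log₁₀([Ca²⁺]_out/[Ca²⁺]_in) with z = +2.
= (61.2/2) · log₁₀(2.44/0.000253) = 30.60 · log₁₀(9644)
= 30.60 · (3.9843) = 121.92 mV

122 mV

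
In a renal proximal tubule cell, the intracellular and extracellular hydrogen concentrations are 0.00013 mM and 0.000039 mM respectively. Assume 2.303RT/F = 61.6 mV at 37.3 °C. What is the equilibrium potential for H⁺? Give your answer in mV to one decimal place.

E = (61.6/z) · log₁₀([H⁺]_out/[H⁺]_in) with z = +1.
= (61.6/1) · log₁₀(0.000039/0.00013) = 61.60 · log₁₀(0.3)
= 61.60 · (-0.5229) = -32.21 mV

-32.2 mV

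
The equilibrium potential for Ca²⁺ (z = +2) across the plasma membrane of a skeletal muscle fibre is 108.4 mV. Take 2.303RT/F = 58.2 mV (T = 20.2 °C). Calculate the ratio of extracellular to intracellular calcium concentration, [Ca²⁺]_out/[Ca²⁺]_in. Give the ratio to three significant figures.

5310

log₁₀([out]/[in]) = E·z/(58.2) = 108.4 × 2 / 58.2 = 3.7251
[out]/[in] = 10^(3.7251) = 5310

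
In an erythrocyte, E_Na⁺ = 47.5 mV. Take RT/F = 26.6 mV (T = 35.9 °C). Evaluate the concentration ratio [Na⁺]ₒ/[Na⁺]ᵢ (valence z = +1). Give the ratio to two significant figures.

ln([out]/[in]) = E·z/(26.6) = 47.5 × 1 / 26.6 = 1.7857
[out]/[in] = e^(1.7857) = 5.964

6.0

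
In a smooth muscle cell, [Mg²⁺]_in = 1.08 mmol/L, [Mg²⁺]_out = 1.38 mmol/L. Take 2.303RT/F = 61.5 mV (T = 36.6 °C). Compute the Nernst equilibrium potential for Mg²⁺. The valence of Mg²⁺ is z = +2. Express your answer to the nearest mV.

E = (61.5/z) · log₁₀([Mg²⁺]_out/[Mg²⁺]_in) with z = +2.
= (61.5/2) · log₁₀(1.38/1.08) = 30.75 · log₁₀(1.278)
= 30.75 · (0.1065) = 3.27 mV

3 mV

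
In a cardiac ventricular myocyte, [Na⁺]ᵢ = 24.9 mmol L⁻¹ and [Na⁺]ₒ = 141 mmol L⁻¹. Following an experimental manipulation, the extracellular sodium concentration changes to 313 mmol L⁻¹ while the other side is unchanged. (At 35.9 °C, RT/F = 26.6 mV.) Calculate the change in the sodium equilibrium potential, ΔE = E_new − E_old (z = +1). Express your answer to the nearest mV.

21 mV

E_old = (26.6/1)·ln(141/24.9) = 46.12 mV
E_new = (26.6/1)·ln(313/24.9) = 67.33 mV
ΔE = 67.33 − (46.12) = 21.21 mV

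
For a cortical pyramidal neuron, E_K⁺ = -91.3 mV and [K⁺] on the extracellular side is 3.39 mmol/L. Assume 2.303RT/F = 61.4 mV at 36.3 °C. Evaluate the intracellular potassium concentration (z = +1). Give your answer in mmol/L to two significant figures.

Nernst: E = (61.4/1) · log₁₀([out]/[in]), so log₁₀([out]/[in]) = -91.3 × 1 / 61.4 = -1.4870.
[out]/[in] = 10^(-1.4870) = 0.03259.
[in] = 3.39 / 0.03259 = 104 mmol/L.

100 mmol/L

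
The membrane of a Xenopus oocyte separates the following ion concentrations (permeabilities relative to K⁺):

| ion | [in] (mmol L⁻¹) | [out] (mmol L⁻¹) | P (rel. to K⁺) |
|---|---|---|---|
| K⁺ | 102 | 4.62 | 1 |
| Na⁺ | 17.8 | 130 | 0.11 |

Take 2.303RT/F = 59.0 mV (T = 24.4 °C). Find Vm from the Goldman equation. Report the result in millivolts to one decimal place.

Vm = 59.0 · log₁₀[(Σ P·[cation]ₒ + Σ P·[anion]ᵢ) / (Σ P·[cation]ᵢ + Σ P·[anion]ₒ)]
Numerator = 1×4.62 + 0.11×130 = 18.92
Denominator = 1×102 + 0.11×17.8 = 104
Vm = 59.0 · log₁₀(0.182) = 59.0 × (-0.7399) = -43.66 mV

-43.7 mV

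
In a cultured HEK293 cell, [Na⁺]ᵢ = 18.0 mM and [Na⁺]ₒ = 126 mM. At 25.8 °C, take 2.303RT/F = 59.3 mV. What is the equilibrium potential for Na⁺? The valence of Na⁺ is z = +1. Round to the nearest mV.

E = (59.3/z) · log₁₀([Na⁺]_out/[Na⁺]_in) with z = +1.
= (59.3/1) · log₁₀(126/18.0) = 59.30 · log₁₀(7)
= 59.30 · (0.8451) = 50.11 mV

50 mV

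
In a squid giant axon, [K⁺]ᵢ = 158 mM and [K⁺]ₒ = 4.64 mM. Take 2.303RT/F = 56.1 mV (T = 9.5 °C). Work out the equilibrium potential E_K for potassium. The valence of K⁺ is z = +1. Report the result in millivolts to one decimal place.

-86.0 mV

E = (56.1/z) · log₁₀([K⁺]_out/[K⁺]_in) with z = +1.
= (56.1/1) · log₁₀(4.64/158) = 56.10 · log₁₀(0.02937)
= 56.10 · (-1.5321) = -85.95 mV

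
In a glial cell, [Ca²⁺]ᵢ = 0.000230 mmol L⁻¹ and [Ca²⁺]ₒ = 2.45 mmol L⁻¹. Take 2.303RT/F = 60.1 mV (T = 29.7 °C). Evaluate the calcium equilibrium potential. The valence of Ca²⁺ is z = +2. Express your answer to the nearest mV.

121 mV

E = (60.1/z) · log₁₀([Ca²⁺]_out/[Ca²⁺]_in) with z = +2.
= (60.1/2) · log₁₀(2.45/0.000230) = 30.05 · log₁₀(1.065e+04)
= 30.05 · (4.0274) = 121.02 mV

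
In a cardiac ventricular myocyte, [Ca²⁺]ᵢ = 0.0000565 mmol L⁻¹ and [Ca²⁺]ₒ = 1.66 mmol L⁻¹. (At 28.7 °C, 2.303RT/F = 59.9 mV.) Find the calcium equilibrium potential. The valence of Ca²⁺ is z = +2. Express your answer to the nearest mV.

134 mV

E = (59.9/z) · log₁₀([Ca²⁺]_out/[Ca²⁺]_in) with z = +2.
= (59.9/2) · log₁₀(1.66/0.0000565) = 29.95 · log₁₀(2.938e+04)
= 29.95 · (4.4681) = 133.82 mV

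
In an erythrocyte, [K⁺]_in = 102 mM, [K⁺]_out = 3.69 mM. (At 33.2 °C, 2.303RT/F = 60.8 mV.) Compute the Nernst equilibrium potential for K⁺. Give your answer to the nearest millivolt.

-88 mV

E = (60.8/z) · log₁₀([K⁺]_out/[K⁺]_in) with z = +1.
= (60.8/1) · log₁₀(3.69/102) = 60.80 · log₁₀(0.03618)
= 60.80 · (-1.4416) = -87.65 mV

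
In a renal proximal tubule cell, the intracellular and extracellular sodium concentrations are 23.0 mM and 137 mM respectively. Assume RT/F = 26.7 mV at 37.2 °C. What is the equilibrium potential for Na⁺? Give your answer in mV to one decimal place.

E = (26.7/z) · ln([Na⁺]_out/[Na⁺]_in) with z = +1.
= (26.7/1) · ln(137/23.0) = 26.70 · ln(5.957)
= 26.70 · (1.7845) = 47.65 mV

47.6 mV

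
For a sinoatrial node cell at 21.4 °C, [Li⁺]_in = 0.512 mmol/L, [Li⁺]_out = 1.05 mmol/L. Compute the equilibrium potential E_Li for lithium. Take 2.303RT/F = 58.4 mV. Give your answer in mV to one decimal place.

18.2 mV

E = (58.4/z) · log₁₀([Li⁺]_out/[Li⁺]_in) with z = +1.
= (58.4/1) · log₁₀(1.05/0.512) = 58.40 · log₁₀(2.051)
= 58.40 · (0.3119) = 18.22 mV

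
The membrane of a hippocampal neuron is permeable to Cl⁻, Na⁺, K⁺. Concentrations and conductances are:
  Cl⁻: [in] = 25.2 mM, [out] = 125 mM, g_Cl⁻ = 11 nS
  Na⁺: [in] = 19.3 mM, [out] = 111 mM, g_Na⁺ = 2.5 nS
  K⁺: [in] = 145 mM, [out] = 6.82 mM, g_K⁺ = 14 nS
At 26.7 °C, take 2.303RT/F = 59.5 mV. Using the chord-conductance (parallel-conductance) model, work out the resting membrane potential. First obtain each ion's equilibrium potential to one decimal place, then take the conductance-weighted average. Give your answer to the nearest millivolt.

E_Cl⁻ = (59.5/-1)·log₁₀(125/25.2) = -41.4 mV
E_Na⁺ = (59.5/1)·log₁₀(111/19.3) = 45.2 mV
E_K⁺ = (59.5/1)·log₁₀(6.82/145) = -79.0 mV
Vm = (Σ gᵢEᵢ)/(Σ gᵢ) = (11·-41.4 + 2.5·45.2 + 14·-79.0) / (11 + 2.5 + 14)
= -1448.40 / 27.5 = -52.67 mV

-53 mV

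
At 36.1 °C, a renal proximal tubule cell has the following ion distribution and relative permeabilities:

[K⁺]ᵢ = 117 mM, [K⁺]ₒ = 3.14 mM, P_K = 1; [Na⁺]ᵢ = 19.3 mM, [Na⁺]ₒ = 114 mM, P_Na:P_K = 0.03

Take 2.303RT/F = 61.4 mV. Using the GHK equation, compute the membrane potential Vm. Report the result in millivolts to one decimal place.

-77.0 mV

Vm = 61.4 · log₁₀[(Σ P·[cation]ₒ + Σ P·[anion]ᵢ) / (Σ P·[cation]ᵢ + Σ P·[anion]ₒ)]
Numerator = 1×3.14 + 0.03×114 = 6.56
Denominator = 1×117 + 0.03×19.3 = 117.6
Vm = 61.4 · log₁₀(0.055792) = 61.4 × (-1.2534) = -76.96 mV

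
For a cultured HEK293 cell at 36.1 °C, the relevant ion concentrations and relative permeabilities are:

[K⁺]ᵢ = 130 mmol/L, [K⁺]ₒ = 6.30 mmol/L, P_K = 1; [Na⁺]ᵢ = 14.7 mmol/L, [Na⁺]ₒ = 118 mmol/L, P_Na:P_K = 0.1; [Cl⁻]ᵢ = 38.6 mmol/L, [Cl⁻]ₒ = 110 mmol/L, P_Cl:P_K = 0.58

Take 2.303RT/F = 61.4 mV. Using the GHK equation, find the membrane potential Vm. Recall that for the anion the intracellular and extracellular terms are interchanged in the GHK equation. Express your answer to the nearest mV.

Vm = 61.4 · log₁₀[(Σ P·[cation]ₒ + Σ P·[anion]ᵢ) / (Σ P·[cation]ᵢ + Σ P·[anion]ₒ)]
Numerator = 1×6.30 + 0.1×118 + 0.58×38.6 = 40.49
Denominator = 1×130 + 0.1×14.7 + 0.58×110 = 195.3
Vm = 61.4 · log₁₀(0.20734) = 61.4 × (-0.6833) = -41.96 mV

-42 mV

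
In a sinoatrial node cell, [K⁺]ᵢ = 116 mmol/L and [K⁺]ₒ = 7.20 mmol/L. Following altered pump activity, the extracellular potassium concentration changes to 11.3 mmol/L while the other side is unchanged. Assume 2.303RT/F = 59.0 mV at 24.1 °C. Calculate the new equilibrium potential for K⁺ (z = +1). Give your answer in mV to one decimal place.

-59.7 mV

After the shift: [K⁺]_out = 11.3, [K⁺]_in = 116 mmol/L.
E_new = (59.0/1)·log₁₀(11.3/116) = 59.00 · (-1.0114) = -59.67 mV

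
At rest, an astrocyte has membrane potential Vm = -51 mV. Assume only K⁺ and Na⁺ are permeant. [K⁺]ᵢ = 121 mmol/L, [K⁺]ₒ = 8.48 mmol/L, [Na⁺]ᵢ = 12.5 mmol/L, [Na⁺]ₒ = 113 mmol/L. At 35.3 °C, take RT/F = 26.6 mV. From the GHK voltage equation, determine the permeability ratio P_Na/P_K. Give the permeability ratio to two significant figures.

Let α = P_Na/P_K. GHK: Vm = 26.6·ln[(Kₒ + α·Naₒ)/(Kᵢ + α·Naᵢ)].
e^(Vm/26.6) = e^(-51.0/26.6) = 0.147
So 0.147·(Kᵢ + α·Naᵢ) = Kₒ + α·Naₒ → α = (0.147·121.0 − 8.48) / (113.0 − 0.147·12.5)
α = (17.79 − 8.48) / (113.0 − 1.838) = 9.308/111.2 = 0.08373

0.084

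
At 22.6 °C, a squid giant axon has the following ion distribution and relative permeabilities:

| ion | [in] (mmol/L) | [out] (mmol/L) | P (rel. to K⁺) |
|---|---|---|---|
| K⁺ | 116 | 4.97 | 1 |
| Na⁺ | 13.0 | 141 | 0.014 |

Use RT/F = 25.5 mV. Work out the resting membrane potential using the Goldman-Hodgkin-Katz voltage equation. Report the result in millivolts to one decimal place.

Vm = 25.5 · ln[(Σ P·[cation]ₒ + Σ P·[anion]ᵢ) / (Σ P·[cation]ᵢ + Σ P·[anion]ₒ)]
Numerator = 1×4.97 + 0.014×141 = 6.944
Denominator = 1×116 + 0.014×13.0 = 116.2
Vm = 25.5 · ln(0.059768) = 25.5 × (-2.8173) = -71.84 mV

-71.8 mV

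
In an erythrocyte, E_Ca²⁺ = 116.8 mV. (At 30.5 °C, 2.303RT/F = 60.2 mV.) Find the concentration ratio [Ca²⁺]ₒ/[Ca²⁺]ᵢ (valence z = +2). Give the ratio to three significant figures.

log₁₀([out]/[in]) = E·z/(60.2) = 116.8 × 2 / 60.2 = 3.8804
[out]/[in] = 10^(3.8804) = 7593

7590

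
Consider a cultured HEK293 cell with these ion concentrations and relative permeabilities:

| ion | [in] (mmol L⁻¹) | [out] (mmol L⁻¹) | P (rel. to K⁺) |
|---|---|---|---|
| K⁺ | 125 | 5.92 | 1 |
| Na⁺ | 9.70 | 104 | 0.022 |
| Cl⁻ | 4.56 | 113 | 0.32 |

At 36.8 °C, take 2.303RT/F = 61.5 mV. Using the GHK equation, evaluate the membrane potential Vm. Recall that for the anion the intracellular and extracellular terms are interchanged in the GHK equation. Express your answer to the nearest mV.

-75 mV

Vm = 61.5 · log₁₀[(Σ P·[cation]ₒ + Σ P·[anion]ᵢ) / (Σ P·[cation]ᵢ + Σ P·[anion]ₒ)]
Numerator = 1×5.92 + 0.022×104 + 0.32×4.56 = 9.667
Denominator = 1×125 + 0.022×9.70 + 0.32×113 = 161.4
Vm = 61.5 · log₁₀(0.059906) = 61.5 × (-1.2225) = -75.19 mV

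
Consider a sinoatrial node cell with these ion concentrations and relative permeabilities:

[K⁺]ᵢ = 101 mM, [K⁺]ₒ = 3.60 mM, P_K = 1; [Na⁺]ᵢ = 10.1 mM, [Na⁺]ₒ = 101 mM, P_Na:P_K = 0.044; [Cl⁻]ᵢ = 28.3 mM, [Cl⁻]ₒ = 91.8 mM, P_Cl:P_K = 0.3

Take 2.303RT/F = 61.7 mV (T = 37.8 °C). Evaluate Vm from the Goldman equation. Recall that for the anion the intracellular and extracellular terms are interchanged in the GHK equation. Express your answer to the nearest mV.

Vm = 61.7 · log₁₀[(Σ P·[cation]ₒ + Σ P·[anion]ᵢ) / (Σ P·[cation]ᵢ + Σ P·[anion]ₒ)]
Numerator = 1×3.60 + 0.044×101 + 0.3×28.3 = 16.53
Denominator = 1×101 + 0.044×10.1 + 0.3×91.8 = 129
Vm = 61.7 · log₁₀(0.12819) = 61.7 × (-0.8922) = -55.05 mV

-55 mV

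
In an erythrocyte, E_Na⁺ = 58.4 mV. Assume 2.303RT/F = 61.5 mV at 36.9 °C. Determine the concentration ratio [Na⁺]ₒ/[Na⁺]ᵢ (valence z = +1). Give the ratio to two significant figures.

8.9

log₁₀([out]/[in]) = E·z/(61.5) = 58.4 × 1 / 61.5 = 0.9496
[out]/[in] = 10^(0.9496) = 8.904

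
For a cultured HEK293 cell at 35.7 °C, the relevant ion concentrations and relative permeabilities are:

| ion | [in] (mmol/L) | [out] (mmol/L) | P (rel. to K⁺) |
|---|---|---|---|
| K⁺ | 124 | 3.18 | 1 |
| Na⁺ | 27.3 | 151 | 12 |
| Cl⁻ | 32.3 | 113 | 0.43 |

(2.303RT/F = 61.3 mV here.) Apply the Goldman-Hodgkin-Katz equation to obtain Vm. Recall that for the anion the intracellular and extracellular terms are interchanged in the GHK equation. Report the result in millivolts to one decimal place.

34.5 mV

Vm = 61.3 · log₁₀[(Σ P·[cation]ₒ + Σ P·[anion]ᵢ) / (Σ P·[cation]ᵢ + Σ P·[anion]ₒ)]
Numerator = 1×3.18 + 12×151 + 0.43×32.3 = 1829
Denominator = 1×124 + 12×27.3 + 0.43×113 = 500.2
Vm = 61.3 · log₁₀(3.6567) = 61.3 × (0.5631) = 34.52 mV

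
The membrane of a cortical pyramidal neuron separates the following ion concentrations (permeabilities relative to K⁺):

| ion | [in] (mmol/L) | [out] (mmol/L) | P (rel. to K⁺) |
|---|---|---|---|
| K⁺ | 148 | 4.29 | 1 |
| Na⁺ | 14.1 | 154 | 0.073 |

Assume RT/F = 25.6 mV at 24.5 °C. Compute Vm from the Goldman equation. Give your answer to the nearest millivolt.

Vm = 25.6 · ln[(Σ P·[cation]ₒ + Σ P·[anion]ᵢ) / (Σ P·[cation]ᵢ + Σ P·[anion]ₒ)]
Numerator = 1×4.29 + 0.073×154 = 15.53
Denominator = 1×148 + 0.073×14.1 = 149
Vm = 25.6 · ln(0.10422) = 25.6 × (-2.2612) = -57.89 mV

-58 mV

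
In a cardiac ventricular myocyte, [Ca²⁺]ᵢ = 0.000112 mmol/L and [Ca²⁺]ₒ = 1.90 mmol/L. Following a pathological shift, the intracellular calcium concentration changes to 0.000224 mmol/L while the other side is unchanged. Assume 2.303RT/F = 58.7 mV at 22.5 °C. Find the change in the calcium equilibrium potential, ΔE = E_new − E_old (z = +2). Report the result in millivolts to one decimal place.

-8.8 mV

E_old = (58.7/2)·log₁₀(1.90/0.000112) = 124.14 mV
E_new = (58.7/2)·log₁₀(1.90/0.000224) = 115.30 mV
ΔE = 115.30 − (124.14) = -8.84 mV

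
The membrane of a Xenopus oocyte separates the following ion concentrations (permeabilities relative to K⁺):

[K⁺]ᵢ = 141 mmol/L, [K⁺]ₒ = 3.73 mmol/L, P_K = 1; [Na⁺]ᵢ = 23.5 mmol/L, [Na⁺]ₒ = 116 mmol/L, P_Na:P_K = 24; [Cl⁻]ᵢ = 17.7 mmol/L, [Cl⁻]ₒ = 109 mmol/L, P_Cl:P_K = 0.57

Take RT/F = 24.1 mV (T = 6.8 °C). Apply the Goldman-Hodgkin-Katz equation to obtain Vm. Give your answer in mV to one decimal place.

31.2 mV

Vm = 24.1 · ln[(Σ P·[cation]ₒ + Σ P·[anion]ᵢ) / (Σ P·[cation]ᵢ + Σ P·[anion]ₒ)]
Numerator = 1×3.73 + 24×116 + 0.57×17.7 = 2798
Denominator = 1×141 + 24×23.5 + 0.57×109 = 767.1
Vm = 24.1 · ln(3.6471) = 24.1 × (1.2939) = 31.18 mV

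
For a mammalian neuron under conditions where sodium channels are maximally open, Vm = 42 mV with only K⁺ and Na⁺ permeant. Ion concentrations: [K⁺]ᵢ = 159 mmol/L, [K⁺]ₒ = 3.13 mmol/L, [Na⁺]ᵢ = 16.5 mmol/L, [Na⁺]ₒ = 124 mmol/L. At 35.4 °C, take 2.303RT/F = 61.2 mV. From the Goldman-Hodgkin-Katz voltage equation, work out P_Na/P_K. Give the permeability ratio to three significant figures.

17.5

Let α = P_Na/P_K. GHK: Vm = 61.2·log₁₀[(Kₒ + α·Naₒ)/(Kᵢ + α·Naᵢ)].
10^(Vm/61.2) = 10^(42.0/61.2) = 4.856
So 4.856·(Kᵢ + α·Naᵢ) = Kₒ + α·Naₒ → α = (4.856·159.0 − 3.13) / (124.0 − 4.856·16.5)
α = (772.1 − 3.13) / (124.0 − 80.12) = 769/43.88 = 17.53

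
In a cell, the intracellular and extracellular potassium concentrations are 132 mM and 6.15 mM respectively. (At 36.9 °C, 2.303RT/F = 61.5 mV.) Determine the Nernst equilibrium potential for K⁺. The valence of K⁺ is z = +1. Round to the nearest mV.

-82 mV

E = (61.5/z) · log₁₀([K⁺]_out/[K⁺]_in) with z = +1.
= (61.5/1) · log₁₀(6.15/132) = 61.50 · log₁₀(0.04659)
= 61.50 · (-1.3317) = -81.90 mV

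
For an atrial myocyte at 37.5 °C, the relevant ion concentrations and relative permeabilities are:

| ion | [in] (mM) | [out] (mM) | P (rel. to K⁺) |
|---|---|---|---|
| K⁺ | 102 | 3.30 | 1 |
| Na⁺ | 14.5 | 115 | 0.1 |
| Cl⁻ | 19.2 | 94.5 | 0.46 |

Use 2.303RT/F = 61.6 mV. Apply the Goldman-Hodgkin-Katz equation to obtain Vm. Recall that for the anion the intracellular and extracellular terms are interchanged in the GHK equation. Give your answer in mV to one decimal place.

Vm = 61.6 · log₁₀[(Σ P·[cation]ₒ + Σ P·[anion]ᵢ) / (Σ P·[cation]ᵢ + Σ P·[anion]ₒ)]
Numerator = 1×3.30 + 0.1×115 + 0.46×19.2 = 23.63
Denominator = 1×102 + 0.1×14.5 + 0.46×94.5 = 146.9
Vm = 61.6 · log₁₀(0.16085) = 61.6 × (-0.7936) = -48.88 mV

-48.9 mV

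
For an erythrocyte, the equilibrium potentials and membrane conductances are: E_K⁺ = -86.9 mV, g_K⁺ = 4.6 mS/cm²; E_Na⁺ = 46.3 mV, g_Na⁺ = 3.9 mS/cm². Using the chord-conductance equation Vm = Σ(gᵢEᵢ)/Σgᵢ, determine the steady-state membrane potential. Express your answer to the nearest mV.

-26 mV

Σ gᵢEᵢ = 4.6·(-86.9) + 3.9·(46.3) = -219.17
Σ gᵢ = 4.6 + 3.9 = 8.5
Vm = -219.17 / 8.5 = -25.78 mV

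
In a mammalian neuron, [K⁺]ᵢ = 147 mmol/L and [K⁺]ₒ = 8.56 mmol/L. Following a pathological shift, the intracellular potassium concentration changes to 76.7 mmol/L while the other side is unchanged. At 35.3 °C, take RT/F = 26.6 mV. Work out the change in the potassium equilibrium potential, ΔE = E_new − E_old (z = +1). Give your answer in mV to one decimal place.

17.3 mV

E_old = (26.6/1)·ln(8.56/147) = -75.63 mV
E_new = (26.6/1)·ln(8.56/76.7) = -58.33 mV
ΔE = -58.33 − (-75.63) = 17.30 mV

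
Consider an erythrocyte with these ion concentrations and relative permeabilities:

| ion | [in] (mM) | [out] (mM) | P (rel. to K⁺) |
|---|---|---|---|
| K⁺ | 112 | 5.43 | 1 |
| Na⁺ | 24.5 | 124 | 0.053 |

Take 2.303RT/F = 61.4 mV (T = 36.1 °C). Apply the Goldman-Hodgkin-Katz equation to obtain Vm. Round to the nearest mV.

Vm = 61.4 · log₁₀[(Σ P·[cation]ₒ + Σ P·[anion]ᵢ) / (Σ P·[cation]ᵢ + Σ P·[anion]ₒ)]
Numerator = 1×5.43 + 0.053×124 = 12
Denominator = 1×112 + 0.053×24.5 = 113.3
Vm = 61.4 · log₁₀(0.10593) = 61.4 × (-0.9750) = -59.86 mV

-60 mV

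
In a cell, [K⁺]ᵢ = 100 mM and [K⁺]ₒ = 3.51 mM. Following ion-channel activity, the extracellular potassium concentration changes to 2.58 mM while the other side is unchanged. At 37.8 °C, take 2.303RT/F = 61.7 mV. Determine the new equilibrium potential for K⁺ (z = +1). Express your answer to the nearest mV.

-98 mV

After the shift: [K⁺]_out = 2.58, [K⁺]_in = 100 mM.
E_new = (61.7/1)·log₁₀(2.58/100) = 61.70 · (-1.5884) = -98.00 mV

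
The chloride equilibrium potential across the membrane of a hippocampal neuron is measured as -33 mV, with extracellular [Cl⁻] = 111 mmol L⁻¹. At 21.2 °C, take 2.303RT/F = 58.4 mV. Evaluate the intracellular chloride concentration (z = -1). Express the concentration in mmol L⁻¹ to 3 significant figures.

30.2 mmol L⁻¹

Nernst: E = (58.4/-1) · log₁₀([out]/[in]), so log₁₀([out]/[in]) = -33.0 × -1 / 58.4 = 0.5651.
[out]/[in] = 10^(0.5651) = 3.673.
[in] = 111 / 3.673 = 30.22 mmol L⁻¹.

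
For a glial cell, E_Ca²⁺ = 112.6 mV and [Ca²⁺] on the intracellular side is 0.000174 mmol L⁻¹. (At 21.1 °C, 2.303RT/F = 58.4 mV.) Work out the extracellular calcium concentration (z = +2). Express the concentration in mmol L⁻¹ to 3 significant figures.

Nernst: E = (58.4/2) · log₁₀([out]/[in]), so log₁₀([out]/[in]) = 112.6 × 2 / 58.4 = 3.8562.
[out]/[in] = 10^(3.8562) = 7181.
[out] = 7181 × 0.000174 = 1.249 mmol L⁻¹.

1.25 mmol L⁻¹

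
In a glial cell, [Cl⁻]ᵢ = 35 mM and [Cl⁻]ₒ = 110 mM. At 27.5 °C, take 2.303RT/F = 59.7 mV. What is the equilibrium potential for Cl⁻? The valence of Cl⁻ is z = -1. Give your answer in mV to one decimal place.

-29.7 mV

E = (59.7/z) · log₁₀([Cl⁻]_out/[Cl⁻]_in) with z = -1.
For an anion, dividing by z = -1 reverses the sign.
= (59.7/-1) · log₁₀(110/35) = -59.70 · log₁₀(3.143)
= -59.70 · (0.4973) = -29.69 mV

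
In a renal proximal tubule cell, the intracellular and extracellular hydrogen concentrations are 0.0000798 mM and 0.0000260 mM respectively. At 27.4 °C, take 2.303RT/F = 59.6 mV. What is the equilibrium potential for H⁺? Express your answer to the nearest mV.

E = (59.6/z) · log₁₀([H⁺]_out/[H⁺]_in) with z = +1.
= (59.6/1) · log₁₀(0.0000260/0.0000798) = 59.60 · log₁₀(0.3258)
= 59.60 · (-0.4870) = -29.03 mV

-29 mV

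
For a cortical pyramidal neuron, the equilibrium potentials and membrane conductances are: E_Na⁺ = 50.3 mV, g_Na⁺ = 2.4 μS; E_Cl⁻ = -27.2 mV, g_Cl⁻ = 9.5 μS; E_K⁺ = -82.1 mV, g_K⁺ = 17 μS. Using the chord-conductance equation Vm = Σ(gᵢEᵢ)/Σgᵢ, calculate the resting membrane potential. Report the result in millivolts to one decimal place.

-53.1 mV

Σ gᵢEᵢ = 2.4·(50.3) + 9.5·(-27.2) + 17·(-82.1) = -1533.38
Σ gᵢ = 2.4 + 9.5 + 17 = 28.9
Vm = -1533.38 / 28.9 = -53.06 mV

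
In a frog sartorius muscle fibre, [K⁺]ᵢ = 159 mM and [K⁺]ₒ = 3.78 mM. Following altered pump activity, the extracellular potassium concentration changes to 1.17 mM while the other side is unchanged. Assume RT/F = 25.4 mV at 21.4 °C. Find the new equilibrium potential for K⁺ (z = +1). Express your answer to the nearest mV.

-125 mV

After the shift: [K⁺]_out = 1.17, [K⁺]_in = 159 mM.
E_new = (25.4/1)·ln(1.17/159) = 25.40 · (-4.9119) = -124.76 mV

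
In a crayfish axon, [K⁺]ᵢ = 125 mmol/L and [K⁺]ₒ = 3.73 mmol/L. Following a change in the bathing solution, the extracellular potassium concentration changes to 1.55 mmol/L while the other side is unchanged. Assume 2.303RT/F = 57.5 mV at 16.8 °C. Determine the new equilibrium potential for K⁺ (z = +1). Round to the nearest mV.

-110 mV

After the shift: [K⁺]_out = 1.55, [K⁺]_in = 125 mmol/L.
E_new = (57.5/1)·log₁₀(1.55/125) = 57.50 · (-1.9066) = -109.63 mV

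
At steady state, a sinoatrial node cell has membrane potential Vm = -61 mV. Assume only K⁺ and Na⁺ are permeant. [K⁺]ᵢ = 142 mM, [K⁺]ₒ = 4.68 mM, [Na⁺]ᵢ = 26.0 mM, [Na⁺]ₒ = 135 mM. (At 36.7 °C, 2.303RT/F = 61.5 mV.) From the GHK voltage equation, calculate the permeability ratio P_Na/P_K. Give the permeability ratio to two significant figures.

0.074

Let α = P_Na/P_K. GHK: Vm = 61.5·log₁₀[(Kₒ + α·Naₒ)/(Kᵢ + α·Naᵢ)].
10^(Vm/61.5) = 10^(-61.0/61.5) = 0.10189
So 0.10189·(Kᵢ + α·Naᵢ) = Kₒ + α·Naₒ → α = (0.10189·142.0 − 4.68) / (135.0 − 0.10189·26.0)
α = (14.47 − 4.68) / (135.0 − 2.649) = 9.788/132.4 = 0.07396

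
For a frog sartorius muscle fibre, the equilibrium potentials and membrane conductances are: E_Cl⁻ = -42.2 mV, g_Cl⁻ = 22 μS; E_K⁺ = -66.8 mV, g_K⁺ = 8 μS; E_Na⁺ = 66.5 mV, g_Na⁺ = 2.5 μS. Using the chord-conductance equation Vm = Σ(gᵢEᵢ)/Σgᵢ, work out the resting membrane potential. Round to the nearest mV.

-40 mV

Σ gᵢEᵢ = 22·(-42.2) + 8·(-66.8) + 2.5·(66.5) = -1296.55
Σ gᵢ = 22 + 8 + 2.5 = 32.5
Vm = -1296.55 / 32.5 = -39.89 mV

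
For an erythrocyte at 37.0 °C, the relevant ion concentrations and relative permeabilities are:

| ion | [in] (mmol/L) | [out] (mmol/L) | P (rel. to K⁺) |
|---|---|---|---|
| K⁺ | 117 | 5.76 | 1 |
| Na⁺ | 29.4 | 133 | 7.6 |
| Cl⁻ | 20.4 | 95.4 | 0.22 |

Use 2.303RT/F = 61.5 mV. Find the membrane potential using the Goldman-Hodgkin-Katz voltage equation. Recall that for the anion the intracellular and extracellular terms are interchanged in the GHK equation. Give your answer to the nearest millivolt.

28 mV

Vm = 61.5 · log₁₀[(Σ P·[cation]ₒ + Σ P·[anion]ᵢ) / (Σ P·[cation]ᵢ + Σ P·[anion]ₒ)]
Numerator = 1×5.76 + 7.6×133 + 0.22×20.4 = 1021
Denominator = 1×117 + 7.6×29.4 + 0.22×95.4 = 361.4
Vm = 61.5 · log₁₀(2.825) = 61.5 × (0.4510) = 27.74 mV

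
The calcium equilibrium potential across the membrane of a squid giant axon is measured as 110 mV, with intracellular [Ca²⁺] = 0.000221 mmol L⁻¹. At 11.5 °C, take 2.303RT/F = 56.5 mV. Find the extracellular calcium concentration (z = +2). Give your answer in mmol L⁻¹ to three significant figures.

1.73 mmol L⁻¹

Nernst: E = (56.5/2) · log₁₀([out]/[in]), so log₁₀([out]/[in]) = 110.0 × 2 / 56.5 = 3.8938.
[out]/[in] = 10^(3.8938) = 7831.
[out] = 7831 × 0.000221 = 1.731 mmol L⁻¹.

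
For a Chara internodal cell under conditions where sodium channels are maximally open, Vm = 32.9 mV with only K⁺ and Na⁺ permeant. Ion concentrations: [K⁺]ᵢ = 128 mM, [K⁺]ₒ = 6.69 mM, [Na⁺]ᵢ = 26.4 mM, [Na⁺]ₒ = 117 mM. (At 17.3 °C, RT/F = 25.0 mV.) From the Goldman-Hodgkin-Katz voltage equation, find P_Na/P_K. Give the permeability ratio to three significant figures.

25.3

Let α = P_Na/P_K. GHK: Vm = 25.0·ln[(Kₒ + α·Naₒ)/(Kᵢ + α·Naᵢ)].
e^(Vm/25.0) = e^(32.9/25.0) = 3.7285
So 3.7285·(Kᵢ + α·Naᵢ) = Kₒ + α·Naₒ → α = (3.7285·128.0 − 6.69) / (117.0 − 3.7285·26.4)
α = (477.2 − 6.69) / (117.0 − 98.43) = 470.6/18.57 = 25.34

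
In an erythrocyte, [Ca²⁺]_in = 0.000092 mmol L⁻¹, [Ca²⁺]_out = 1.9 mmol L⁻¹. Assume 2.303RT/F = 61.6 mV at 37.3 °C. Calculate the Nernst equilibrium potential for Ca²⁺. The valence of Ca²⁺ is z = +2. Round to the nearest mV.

E = (61.6/z) · log₁₀([Ca²⁺]_out/[Ca²⁺]_in) with z = +2.
= (61.6/2) · log₁₀(1.9/0.000092) = 30.80 · log₁₀(2.065e+04)
= 30.80 · (4.3150) = 132.90 mV

133 mV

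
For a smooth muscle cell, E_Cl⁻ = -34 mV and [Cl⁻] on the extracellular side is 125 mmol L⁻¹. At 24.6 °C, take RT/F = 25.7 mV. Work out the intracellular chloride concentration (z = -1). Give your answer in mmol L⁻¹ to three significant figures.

33.3 mmol L⁻¹

Nernst: E = (25.7/-1) · ln([out]/[in]), so ln([out]/[in]) = -34.0 × -1 / 25.7 = 1.3230.
[out]/[in] = e^(1.3230) = 3.755.
[in] = 125 / 3.755 = 33.29 mmol L⁻¹.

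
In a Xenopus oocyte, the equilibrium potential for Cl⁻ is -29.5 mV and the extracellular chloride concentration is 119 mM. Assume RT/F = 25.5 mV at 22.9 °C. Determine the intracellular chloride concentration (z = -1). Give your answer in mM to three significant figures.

Nernst: E = (25.5/-1) · ln([out]/[in]), so ln([out]/[in]) = -29.5 × -1 / 25.5 = 1.1569.
[out]/[in] = e^(1.1569) = 3.18.
[in] = 119 / 3.18 = 37.42 mM.

37.4 mM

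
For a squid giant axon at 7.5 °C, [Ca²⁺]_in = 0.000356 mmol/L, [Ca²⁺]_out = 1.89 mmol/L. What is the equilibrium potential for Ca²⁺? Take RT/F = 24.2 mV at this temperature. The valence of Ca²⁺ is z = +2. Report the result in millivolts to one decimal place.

E = (24.2/z) · ln([Ca²⁺]_out/[Ca²⁺]_in) with z = +2.
= (24.2/2) · ln(1.89/0.000356) = 12.10 · ln(5309)
= 12.10 · (8.5772) = 103.78 mV

103.8 mV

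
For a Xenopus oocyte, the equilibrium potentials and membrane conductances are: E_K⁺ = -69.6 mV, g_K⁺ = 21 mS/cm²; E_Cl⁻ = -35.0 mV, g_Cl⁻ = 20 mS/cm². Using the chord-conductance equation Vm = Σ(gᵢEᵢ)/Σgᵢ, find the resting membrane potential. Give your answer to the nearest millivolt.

-53 mV

Σ gᵢEᵢ = 21·(-69.6) + 20·(-35.0) = -2161.60
Σ gᵢ = 21 + 20 = 41
Vm = -2161.60 / 41 = -52.72 mV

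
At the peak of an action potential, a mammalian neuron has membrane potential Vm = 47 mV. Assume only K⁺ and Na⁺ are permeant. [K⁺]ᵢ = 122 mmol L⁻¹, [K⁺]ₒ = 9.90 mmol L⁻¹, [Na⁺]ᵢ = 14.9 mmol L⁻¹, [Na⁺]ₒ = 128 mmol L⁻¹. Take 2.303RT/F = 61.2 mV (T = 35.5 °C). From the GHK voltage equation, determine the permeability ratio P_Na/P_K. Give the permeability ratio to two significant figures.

Let α = P_Na/P_K. GHK: Vm = 61.2·log₁₀[(Kₒ + α·Naₒ)/(Kᵢ + α·Naᵢ)].
10^(Vm/61.2) = 10^(47.0/61.2) = 5.861
So 5.861·(Kᵢ + α·Naᵢ) = Kₒ + α·Naₒ → α = (5.861·122.0 − 9.9) / (128.0 − 5.861·14.9)
α = (715 − 9.9) / (128.0 − 87.33) = 705.1/40.67 = 17.34

17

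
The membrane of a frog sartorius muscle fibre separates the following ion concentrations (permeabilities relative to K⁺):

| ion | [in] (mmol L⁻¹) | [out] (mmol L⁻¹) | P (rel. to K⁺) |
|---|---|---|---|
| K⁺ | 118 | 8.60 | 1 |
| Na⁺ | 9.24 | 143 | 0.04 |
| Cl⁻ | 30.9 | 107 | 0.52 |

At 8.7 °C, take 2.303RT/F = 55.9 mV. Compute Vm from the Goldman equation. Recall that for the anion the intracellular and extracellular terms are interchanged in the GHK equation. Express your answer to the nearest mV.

Vm = 55.9 · log₁₀[(Σ P·[cation]ₒ + Σ P·[anion]ᵢ) / (Σ P·[cation]ᵢ + Σ P·[anion]ₒ)]
Numerator = 1×8.60 + 0.04×143 + 0.52×30.9 = 30.39
Denominator = 1×118 + 0.04×9.24 + 0.52×107 = 174
Vm = 55.9 · log₁₀(0.17463) = 55.9 × (-0.7579) = -42.36 mV

-42 mV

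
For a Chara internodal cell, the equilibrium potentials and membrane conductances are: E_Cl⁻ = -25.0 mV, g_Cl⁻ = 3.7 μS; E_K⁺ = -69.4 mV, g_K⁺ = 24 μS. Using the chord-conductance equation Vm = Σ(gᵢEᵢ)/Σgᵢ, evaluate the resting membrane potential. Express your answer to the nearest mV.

Σ gᵢEᵢ = 3.7·(-25.0) + 24·(-69.4) = -1758.10
Σ gᵢ = 3.7 + 24 = 27.7
Vm = -1758.10 / 27.7 = -63.47 mV

-63 mV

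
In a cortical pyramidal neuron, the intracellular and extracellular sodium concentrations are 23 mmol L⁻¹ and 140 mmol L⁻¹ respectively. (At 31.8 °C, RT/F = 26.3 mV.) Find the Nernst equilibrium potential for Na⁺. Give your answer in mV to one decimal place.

E = (26.3/z) · ln([Na⁺]_out/[Na⁺]_in) with z = +1.
= (26.3/1) · ln(140/23) = 26.30 · ln(6.087)
= 26.30 · (1.8061) = 47.50 mV

47.5 mV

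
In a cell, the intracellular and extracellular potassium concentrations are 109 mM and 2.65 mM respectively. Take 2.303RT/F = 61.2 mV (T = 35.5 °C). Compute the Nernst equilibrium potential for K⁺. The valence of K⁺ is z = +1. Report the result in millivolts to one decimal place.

E = (61.2/z) · log₁₀([K⁺]_out/[K⁺]_in) with z = +1.
= (61.2/1) · log₁₀(2.65/109) = 61.20 · log₁₀(0.02431)
= 61.20 · (-1.6142) = -98.79 mV

-98.8 mV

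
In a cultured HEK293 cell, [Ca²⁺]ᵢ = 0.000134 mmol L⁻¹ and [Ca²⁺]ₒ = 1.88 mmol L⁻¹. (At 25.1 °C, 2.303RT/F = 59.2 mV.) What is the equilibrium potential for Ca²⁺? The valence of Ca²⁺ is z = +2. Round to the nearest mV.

E = (59.2/z) · log₁₀([Ca²⁺]_out/[Ca²⁺]_in) with z = +2.
= (59.2/2) · log₁₀(1.88/0.000134) = 29.60 · log₁₀(1.403e+04)
= 29.60 · (4.1471) = 122.75 mV

123 mV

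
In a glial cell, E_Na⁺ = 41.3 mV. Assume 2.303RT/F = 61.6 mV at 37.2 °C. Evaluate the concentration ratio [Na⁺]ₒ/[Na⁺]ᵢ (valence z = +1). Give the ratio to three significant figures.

4.68

log₁₀([out]/[in]) = E·z/(61.6) = 41.3 × 1 / 61.6 = 0.6705
[out]/[in] = 10^(0.6705) = 4.682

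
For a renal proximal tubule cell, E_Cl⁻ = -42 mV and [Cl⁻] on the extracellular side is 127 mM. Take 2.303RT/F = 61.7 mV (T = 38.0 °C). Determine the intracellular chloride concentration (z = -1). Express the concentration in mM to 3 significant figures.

26.5 mM

Nernst: E = (61.7/-1) · log₁₀([out]/[in]), so log₁₀([out]/[in]) = -42.0 × -1 / 61.7 = 0.6807.
[out]/[in] = 10^(0.6807) = 4.794.
[in] = 127 / 4.794 = 26.49 mM.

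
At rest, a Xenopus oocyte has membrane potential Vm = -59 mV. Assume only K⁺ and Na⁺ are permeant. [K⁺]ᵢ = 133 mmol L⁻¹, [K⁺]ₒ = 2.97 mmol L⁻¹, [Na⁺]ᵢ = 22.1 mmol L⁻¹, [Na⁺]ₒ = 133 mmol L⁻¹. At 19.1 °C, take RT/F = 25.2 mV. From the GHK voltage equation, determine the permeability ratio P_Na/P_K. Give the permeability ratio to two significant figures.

Let α = P_Na/P_K. GHK: Vm = 25.2·ln[(Kₒ + α·Naₒ)/(Kᵢ + α·Naᵢ)].
e^(Vm/25.2) = e^(-59.0/25.2) = 0.096205
So 0.096205·(Kᵢ + α·Naᵢ) = Kₒ + α·Naₒ → α = (0.096205·133.0 − 2.97) / (133.0 − 0.096205·22.1)
α = (12.8 − 2.97) / (133.0 − 2.126) = 9.825/130.9 = 0.07507

0.075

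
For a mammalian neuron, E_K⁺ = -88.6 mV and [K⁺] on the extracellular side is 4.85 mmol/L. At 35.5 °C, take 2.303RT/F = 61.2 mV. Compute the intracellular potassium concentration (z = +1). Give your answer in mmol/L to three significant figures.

136 mmol/L

Nernst: E = (61.2/1) · log₁₀([out]/[in]), so log₁₀([out]/[in]) = -88.6 × 1 / 61.2 = -1.4477.
[out]/[in] = 10^(-1.4477) = 0.03567.
[in] = 4.85 / 0.03567 = 136 mmol/L.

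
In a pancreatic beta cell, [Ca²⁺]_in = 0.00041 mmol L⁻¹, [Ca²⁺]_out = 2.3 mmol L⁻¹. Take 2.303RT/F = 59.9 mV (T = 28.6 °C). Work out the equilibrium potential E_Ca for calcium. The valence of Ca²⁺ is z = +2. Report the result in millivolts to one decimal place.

E = (59.9/z) · log₁₀([Ca²⁺]_out/[Ca²⁺]_in) with z = +2.
= (59.9/2) · log₁₀(2.3/0.00041) = 29.95 · log₁₀(5610)
= 29.95 · (3.7489) = 112.28 mV

112.3 mV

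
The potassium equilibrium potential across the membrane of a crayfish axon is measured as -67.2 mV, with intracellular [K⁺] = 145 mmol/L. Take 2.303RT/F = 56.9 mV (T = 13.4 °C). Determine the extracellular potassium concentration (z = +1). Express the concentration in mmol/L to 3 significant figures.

Nernst: E = (56.9/1) · log₁₀([out]/[in]), so log₁₀([out]/[in]) = -67.2 × 1 / 56.9 = -1.1810.
[out]/[in] = 10^(-1.1810) = 0.06591.
[out] = 0.06591 × 145 = 9.558 mmol/L.

9.56 mmol/L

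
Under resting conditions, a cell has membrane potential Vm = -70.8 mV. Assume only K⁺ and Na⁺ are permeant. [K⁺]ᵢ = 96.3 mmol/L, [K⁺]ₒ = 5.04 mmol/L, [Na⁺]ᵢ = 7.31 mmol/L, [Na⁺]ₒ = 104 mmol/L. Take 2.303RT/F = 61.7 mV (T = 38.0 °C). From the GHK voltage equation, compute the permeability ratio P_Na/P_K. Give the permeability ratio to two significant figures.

Let α = P_Na/P_K. GHK: Vm = 61.7·log₁₀[(Kₒ + α·Naₒ)/(Kᵢ + α·Naᵢ)].
10^(Vm/61.7) = 10^(-70.8/61.7) = 0.071205
So 0.071205·(Kᵢ + α·Naᵢ) = Kₒ + α·Naₒ → α = (0.071205·96.3 − 5.04) / (104.0 − 0.071205·7.31)
α = (6.857 − 5.04) / (104.0 − 0.5205) = 1.817/103.5 = 0.01756

0.018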